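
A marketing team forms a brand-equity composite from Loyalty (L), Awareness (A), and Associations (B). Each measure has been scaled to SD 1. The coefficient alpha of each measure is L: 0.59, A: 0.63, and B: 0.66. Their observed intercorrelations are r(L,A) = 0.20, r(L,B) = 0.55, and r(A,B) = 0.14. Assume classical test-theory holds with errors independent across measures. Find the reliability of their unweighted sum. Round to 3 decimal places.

Var(L+A+B) = 3 + 2·[0.20 + 0.55 + 0.14] = 3 + 1.78 = 4.78.
Because errors are independent across components, Cov(Tᵢ,Tⱼ) = Cov(Xᵢ,Xⱼ); the off-diagonal part of the true-score variance is the same as above.
True-score variance = [0.59 + 0.63 + 0.66] + 1.78 = 1.88 + 1.78 = 3.66.
Reliability = 3.66 / 4.78 = 0.766.

0.766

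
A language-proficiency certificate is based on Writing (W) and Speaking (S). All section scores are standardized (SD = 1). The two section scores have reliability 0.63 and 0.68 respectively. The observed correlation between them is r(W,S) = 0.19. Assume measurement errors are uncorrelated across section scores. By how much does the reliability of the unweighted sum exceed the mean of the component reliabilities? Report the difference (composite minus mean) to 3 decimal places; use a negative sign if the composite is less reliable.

Var(sum) = 2 + 0.38 = 2.38; true-score variance = 1.31 + 0.38 = 1.69; composite reliability = 0.7101.
Mean component reliability = 0.6550.
Difference = 0.7101 − 0.6550 = 0.055.

0.055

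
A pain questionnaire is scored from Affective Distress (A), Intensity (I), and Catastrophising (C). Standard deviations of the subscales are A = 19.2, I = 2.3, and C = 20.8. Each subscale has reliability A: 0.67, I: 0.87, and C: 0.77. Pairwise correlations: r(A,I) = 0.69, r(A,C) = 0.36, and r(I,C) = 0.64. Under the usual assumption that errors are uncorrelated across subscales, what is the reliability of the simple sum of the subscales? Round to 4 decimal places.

Var(A+I+C) = 19.2² + 2.3² + 20.8² + 2·[19.2·2.3·0.69 + 19.2·20.8·0.36 + 2.3·20.8·0.64] = 806.57 + 409.715 = 1216.29.
With uncorrelated errors the cross-covariances are all true-score covariance, so they carry over unchanged; only the diagonal terms shrink to ρᵢσᵢ².
True-score variance = [19.2²·0.67 + 2.3²·0.87 + 20.8²·0.77] + 409.715 = 584.724 + 409.715 = 994.439.
Reliability = 994.439 / 1216.29 = 0.8176.

0.8176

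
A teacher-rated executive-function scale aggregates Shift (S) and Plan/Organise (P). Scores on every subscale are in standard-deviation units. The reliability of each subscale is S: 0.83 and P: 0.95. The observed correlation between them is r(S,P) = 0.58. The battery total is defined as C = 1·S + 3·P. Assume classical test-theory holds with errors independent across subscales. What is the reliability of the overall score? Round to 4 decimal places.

Var(C) = 1 + 3² + 2·[3·0.58] = 10 + 3.48 = 13.48.
Because errors are independent across components, Cov(Tᵢ,Tⱼ) = Cov(Xᵢ,Xⱼ); the off-diagonal part of the true-score variance is the same as above.
True-score variance = [0.83 + 3²·0.95] + 3.48 = 9.38 + 3.48 = 12.86.
Reliability = 12.86 / 13.48 = 0.9540.

0.9540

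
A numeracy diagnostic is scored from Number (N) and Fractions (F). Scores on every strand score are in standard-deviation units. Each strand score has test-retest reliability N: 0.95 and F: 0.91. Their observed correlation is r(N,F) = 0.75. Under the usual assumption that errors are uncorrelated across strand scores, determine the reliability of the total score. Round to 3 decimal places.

0.960

Var(N+F) = 2 + 2·[0.75] = 2 + 1.5 = 3.5.
With uncorrelated errors the cross-covariances are all true-score covariance, so they carry over unchanged; only the diagonal terms shrink to ρᵢσᵢ².
True-score variance = [0.95 + 0.91] + 1.5 = 1.86 + 1.5 = 3.36.
Reliability = 3.36 / 3.5 = 0.960.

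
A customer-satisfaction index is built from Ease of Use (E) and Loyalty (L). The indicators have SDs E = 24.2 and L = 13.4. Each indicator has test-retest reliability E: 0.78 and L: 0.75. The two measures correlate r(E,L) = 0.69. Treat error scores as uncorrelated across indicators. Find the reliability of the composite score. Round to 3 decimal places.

Var(E+L) = 24.2² + 13.4² + 2·[24.2·13.4·0.69] = 765.2 + 447.506 = 1212.71.
Under uncorrelated errors the observed covariances equal the true-score covariances, so only the own-variance terms attenuate.
True-score variance = [24.2²·0.78 + 13.4²·0.75] + 447.506 = 591.469 + 447.506 = 1038.98.
Reliability = 1038.98 / 1212.71 = 0.857.

0.857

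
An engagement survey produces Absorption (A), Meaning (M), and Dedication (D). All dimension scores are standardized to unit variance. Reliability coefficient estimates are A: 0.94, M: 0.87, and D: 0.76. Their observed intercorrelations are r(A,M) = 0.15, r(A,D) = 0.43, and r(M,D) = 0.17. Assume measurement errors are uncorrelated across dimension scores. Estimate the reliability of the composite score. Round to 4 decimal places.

0.9044

Var(A+M+D) = 3 + 2·[0.15 + 0.43 + 0.17] = 3 + 1.5 = 4.5.
Under uncorrelated errors the observed covariances equal the true-score covariances, so only the own-variance terms attenuate.
True-score variance = [0.94 + 0.87 + 0.76] + 1.5 = 2.57 + 1.5 = 4.07.
Reliability = 4.07 / 4.5 = 0.9044.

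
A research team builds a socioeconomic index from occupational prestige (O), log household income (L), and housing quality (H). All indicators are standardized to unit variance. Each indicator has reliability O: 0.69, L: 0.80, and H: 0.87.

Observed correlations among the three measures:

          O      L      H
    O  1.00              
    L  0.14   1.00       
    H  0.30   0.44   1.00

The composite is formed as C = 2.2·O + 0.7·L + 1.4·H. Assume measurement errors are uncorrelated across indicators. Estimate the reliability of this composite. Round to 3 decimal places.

0.822

Var(C) = 2.2² + 0.7² + 1.4² + 2·[1.54·0.14 + 3.08·0.30 + 0.98·0.44] = 7.29 + 3.1416 = 10.4316.
With uncorrelated errors the cross-covariances are all true-score covariance, so they carry over unchanged; only the diagonal terms shrink to ρᵢσᵢ².
True-score variance = [2.2²·0.69 + 0.7²·0.80 + 1.4²·0.87] + 3.1416 = 5.4368 + 3.1416 = 8.5784.
Reliability = 8.5784 / 10.4316 = 0.822.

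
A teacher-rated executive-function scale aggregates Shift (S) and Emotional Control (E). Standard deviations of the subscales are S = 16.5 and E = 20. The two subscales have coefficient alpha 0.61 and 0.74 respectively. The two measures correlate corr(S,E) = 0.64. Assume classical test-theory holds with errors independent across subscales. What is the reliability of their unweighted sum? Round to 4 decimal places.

0.8080

Var(S+E) = 16.5² + 20² + 2·[16.5·20·0.64] = 672.25 + 422.4 = 1094.65.
Because errors are independent across components, Cov(Tᵢ,Tⱼ) = Cov(Xᵢ,Xⱼ); the off-diagonal part of the true-score variance is the same as above.
True-score variance = [16.5²·0.61 + 20²·0.74] + 422.4 = 462.072 + 422.4 = 884.473.
Reliability = 884.473 / 1094.65 = 0.8080.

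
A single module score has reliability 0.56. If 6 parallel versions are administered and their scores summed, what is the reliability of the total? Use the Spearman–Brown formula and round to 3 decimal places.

ρ_k = kρ / (1 + (k−1)ρ) = 6·0.56 / (1 + 5·0.56) = 3.360 / 3.800 = 0.884.

0.884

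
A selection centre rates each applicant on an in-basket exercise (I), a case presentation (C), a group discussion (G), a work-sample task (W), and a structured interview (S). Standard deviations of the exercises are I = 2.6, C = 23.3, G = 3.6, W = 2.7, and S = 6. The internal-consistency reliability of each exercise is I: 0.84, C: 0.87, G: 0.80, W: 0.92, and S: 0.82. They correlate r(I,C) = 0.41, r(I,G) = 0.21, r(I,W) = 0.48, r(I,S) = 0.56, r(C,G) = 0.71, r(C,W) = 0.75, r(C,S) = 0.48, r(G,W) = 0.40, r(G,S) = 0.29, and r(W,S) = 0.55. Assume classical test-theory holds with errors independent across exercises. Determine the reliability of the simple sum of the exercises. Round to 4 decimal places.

Var(I+C+G+W+S) = 2.6² + 23.3² + 3.6² + 2.7² + 6² + 2·[2.6·23.3·0.41 + 2.6·3.6·0.21 + 2.6·2.7·0.48 + 2.6·6·0.56 + 23.3·3.6·0.71 + 23.3·2.7·0.75 + 23.3·6·0.48 + 3.6·2.7·0.40 + 3.6·6·0.29 + 2.7·6·0.55] = 605.9 + 463.625 = 1069.52.
Because errors are independent across components, Cov(Tᵢ,Tⱼ) = Cov(Xᵢ,Xⱼ); the off-diagonal part of the true-score variance is the same as above.
True-score variance = [2.6²·0.84 + 23.3²·0.87 + 3.6²·0.80 + 2.7²·0.92 + 6²·0.82] + 463.625 = 524.587 + 463.625 = 988.212.
Reliability = 988.212 / 1069.52 = 0.9240.

0.9240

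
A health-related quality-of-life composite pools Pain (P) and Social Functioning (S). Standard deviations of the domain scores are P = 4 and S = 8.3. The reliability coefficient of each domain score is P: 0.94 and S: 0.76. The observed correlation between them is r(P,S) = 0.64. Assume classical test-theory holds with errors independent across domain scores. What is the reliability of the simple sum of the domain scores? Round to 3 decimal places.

0.863

Var(P+S) = 4² + 8.3² + 2·[4·8.3·0.64] = 84.89 + 42.496 = 127.386.
With uncorrelated errors the cross-covariances are all true-score covariance, so they carry over unchanged; only the diagonal terms shrink to ρᵢσᵢ².
True-score variance = [4²·0.94 + 8.3²·0.76] + 42.496 = 67.3964 + 42.496 = 109.892.
Reliability = 109.892 / 127.386 = 0.863.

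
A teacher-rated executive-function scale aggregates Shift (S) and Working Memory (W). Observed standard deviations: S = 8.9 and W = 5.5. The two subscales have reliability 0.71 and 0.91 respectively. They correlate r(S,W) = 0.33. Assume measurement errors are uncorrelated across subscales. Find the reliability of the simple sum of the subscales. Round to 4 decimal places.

Var(S+W) = 8.9² + 5.5² + 2·[8.9·5.5·0.33] = 109.46 + 32.307 = 141.767.
Because errors are independent across components, Cov(Tᵢ,Tⱼ) = Cov(Xᵢ,Xⱼ); the off-diagonal part of the true-score variance is the same as above.
True-score variance = [8.9²·0.71 + 5.5²·0.91] + 32.307 = 83.7666 + 32.307 = 116.074.
Reliability = 116.074 / 141.767 = 0.8188.

0.8188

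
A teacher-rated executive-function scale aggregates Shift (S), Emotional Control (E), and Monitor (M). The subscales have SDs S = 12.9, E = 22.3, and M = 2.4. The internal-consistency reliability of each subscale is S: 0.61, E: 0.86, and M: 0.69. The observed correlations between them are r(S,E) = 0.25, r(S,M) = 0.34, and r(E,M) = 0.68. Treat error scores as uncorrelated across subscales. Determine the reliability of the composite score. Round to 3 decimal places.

Var(S+E+M) = 12.9² + 22.3² + 2.4² + 2·[12.9·22.3·0.25 + 12.9·2.4·0.34 + 22.3·2.4·0.68] = 669.46 + 237.675 = 907.135.
Under uncorrelated errors the observed covariances equal the true-score covariances, so only the own-variance terms attenuate.
True-score variance = [12.9²·0.61 + 22.3²·0.86 + 2.4²·0.69] + 237.675 = 533.154 + 237.675 = 770.829.
Reliability = 770.829 / 907.135 = 0.850.

0.850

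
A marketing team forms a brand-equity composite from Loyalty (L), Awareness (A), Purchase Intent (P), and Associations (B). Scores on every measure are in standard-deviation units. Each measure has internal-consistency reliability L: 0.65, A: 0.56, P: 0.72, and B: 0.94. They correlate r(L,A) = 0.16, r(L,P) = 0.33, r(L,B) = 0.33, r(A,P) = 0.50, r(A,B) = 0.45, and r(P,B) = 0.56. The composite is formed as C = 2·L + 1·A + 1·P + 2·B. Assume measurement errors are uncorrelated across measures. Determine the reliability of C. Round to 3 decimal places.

Var(C) = 2² + 1 + 1 + 2² + 2·[2·0.16 + 2·0.33 + 4·0.33 + 0.50 + 2·0.45 + 2·0.56] = 10 + 9.64 = 19.64.
With uncorrelated errors the cross-covariances are all true-score covariance, so they carry over unchanged; only the diagonal terms shrink to ρᵢσᵢ².
True-score variance = [2²·0.65 + 0.56 + 0.72 + 2²·0.94] + 9.64 = 7.64 + 9.64 = 17.28.
Reliability = 17.28 / 19.64 = 0.880.

0.880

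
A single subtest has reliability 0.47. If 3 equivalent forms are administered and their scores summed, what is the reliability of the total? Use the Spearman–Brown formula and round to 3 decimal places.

0.727

ρ_k = kρ / (1 + (k−1)ρ) = 3·0.47 / (1 + 2·0.47) = 1.410 / 1.940 = 0.727.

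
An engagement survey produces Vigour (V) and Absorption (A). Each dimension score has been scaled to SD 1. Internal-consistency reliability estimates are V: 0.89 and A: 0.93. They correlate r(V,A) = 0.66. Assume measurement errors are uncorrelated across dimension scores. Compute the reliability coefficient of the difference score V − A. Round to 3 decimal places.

0.735

Var(V−A) = 1 + 1 − 2·0.66 = 2 − 1.32 = 0.68.
Under uncorrelated errors the observed covariances equal the true-score covariances, so only the own-variance terms attenuate.
True-score variance = [0.89 + 0.93] − 1.32 = 1.82 − 1.32 = 0.5.
Reliability = 0.5 / 0.68 = 0.735.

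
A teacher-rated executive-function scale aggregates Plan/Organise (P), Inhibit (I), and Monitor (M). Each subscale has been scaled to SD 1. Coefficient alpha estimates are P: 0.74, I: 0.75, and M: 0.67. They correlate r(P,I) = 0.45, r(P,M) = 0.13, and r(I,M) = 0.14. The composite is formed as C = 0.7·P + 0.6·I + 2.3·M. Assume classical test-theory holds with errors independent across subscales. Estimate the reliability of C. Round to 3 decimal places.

Var(C) = 0.7² + 0.6² + 2.3² + 2·[0.42·0.45 + 1.61·0.13 + 1.38·0.14] = 6.14 + 1.183 = 7.323.
With uncorrelated errors the cross-covariances are all true-score covariance, so they carry over unchanged; only the diagonal terms shrink to ρᵢσᵢ².
True-score variance = [0.7²·0.74 + 0.6²·0.75 + 2.3²·0.67] + 1.183 = 4.1769 + 1.183 = 5.3599.
Reliability = 5.3599 / 7.323 = 0.732.

0.732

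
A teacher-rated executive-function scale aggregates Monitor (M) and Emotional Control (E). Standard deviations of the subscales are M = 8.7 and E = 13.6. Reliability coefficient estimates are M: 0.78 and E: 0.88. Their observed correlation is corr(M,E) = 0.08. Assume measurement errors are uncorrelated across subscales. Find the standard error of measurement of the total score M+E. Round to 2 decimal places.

Var(total) = 260.65 + 18.9312 = 279.581.
True-score variance = 221.803 + 18.9312 = 240.734, so reliability = 0.8611.
Error variance = 279.581 − 240.734 = 38.847; SEM = √38.847 = 6.23.

6.23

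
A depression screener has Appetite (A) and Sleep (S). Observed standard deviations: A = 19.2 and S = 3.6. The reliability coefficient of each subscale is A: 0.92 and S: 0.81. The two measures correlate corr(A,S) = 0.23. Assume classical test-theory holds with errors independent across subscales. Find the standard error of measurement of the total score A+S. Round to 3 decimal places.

5.653

Var(total) = 381.6 + 31.7952 = 413.395.
True-score variance = 349.646 + 31.7952 = 381.442, so reliability = 0.9227.
Error variance = 413.395 − 381.442 = 31.9536; SEM = √31.9536 = 5.653.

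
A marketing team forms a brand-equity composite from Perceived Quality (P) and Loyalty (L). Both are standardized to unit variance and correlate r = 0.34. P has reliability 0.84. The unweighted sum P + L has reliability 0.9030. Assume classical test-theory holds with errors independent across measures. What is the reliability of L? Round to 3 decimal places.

Var(P+L) = 2 + 2·0.34 = 2.680.
True-score variance = ρ_P + ρ_L + 2·0.34, so 0.9030 = (0.84 + ρ_L + 0.68) / 2.680.
ρ_L = 0.9030·2.680 − 0.84 − 0.68 = 0.900.

0.900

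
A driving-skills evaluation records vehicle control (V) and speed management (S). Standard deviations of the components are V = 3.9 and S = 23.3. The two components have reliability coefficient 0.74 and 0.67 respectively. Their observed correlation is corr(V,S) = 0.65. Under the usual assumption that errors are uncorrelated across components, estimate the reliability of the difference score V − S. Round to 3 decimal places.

0.584

Var(V−S) = 3.9² + 23.3² − 2·3.9·23.3·0.65 = 558.1 − 118.131 = 439.969.
Because errors are independent across components, Cov(Tᵢ,Tⱼ) = Cov(Xᵢ,Xⱼ); the off-diagonal part of the true-score variance is the same as above.
True-score variance = [3.9²·0.74 + 23.3²·0.67] − 118.131 = 374.992 − 118.131 = 256.861.
Reliability = 256.861 / 439.969 = 0.584.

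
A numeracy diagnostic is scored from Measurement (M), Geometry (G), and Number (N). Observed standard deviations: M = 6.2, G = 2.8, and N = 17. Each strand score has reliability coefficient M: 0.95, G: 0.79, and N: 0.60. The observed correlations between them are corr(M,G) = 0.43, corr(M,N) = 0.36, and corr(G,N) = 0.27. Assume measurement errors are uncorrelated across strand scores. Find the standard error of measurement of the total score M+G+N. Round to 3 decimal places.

Var(total) = 335.28 + 116.522 = 451.802.
True-score variance = 216.112 + 116.522 = 332.633, so reliability = 0.7362.
Error variance = 451.802 − 332.633 = 119.168; SEM = √119.168 = 10.916.

10.916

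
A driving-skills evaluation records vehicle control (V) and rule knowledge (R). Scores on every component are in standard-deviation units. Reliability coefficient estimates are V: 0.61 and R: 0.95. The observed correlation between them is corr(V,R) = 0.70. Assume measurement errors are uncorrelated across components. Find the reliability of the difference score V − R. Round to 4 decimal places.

0.2667

Var(V−R) = 1 + 1 − 2·0.70 = 2 − 1.4 = 0.6.
Under uncorrelated errors the observed covariances equal the true-score covariances, so only the own-variance terms attenuate.
True-score variance = [0.61 + 0.95] − 1.4 = 1.56 − 1.4 = 0.16.
Reliability = 0.16 / 0.6 = 0.2667.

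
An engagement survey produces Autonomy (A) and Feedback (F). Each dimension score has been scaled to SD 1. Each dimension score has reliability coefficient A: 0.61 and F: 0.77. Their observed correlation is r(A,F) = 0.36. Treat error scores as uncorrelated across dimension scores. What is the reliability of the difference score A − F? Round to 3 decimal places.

Var(A−F) = 1 + 1 − 2·0.36 = 2 − 0.72 = 1.28.
Because errors are independent across components, Cov(Tᵢ,Tⱼ) = Cov(Xᵢ,Xⱼ); the off-diagonal part of the true-score variance is the same as above.
True-score variance = [0.61 + 0.77] − 0.72 = 1.38 − 0.72 = 0.66.
Reliability = 0.66 / 1.28 = 0.516.

0.516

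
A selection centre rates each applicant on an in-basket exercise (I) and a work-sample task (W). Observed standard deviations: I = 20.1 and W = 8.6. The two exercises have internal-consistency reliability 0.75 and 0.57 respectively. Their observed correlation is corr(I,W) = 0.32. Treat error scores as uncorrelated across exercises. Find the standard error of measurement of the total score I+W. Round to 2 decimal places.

11.52

Var(total) = 477.97 + 110.63 = 588.6.
True-score variance = 345.165 + 110.63 = 455.795, so reliability = 0.7744.
Error variance = 588.6 − 455.795 = 132.805; SEM = √132.805 = 11.52.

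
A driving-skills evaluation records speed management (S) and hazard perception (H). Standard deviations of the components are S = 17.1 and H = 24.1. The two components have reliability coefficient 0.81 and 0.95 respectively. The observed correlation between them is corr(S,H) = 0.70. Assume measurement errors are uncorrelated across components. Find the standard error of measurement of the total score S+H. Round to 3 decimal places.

Var(total) = 873.22 + 576.954 = 1450.17.
True-score variance = 788.622 + 576.954 = 1365.58, so reliability = 0.9417.
Error variance = 1450.17 − 1365.58 = 84.5984; SEM = √84.5984 = 9.198.

9.198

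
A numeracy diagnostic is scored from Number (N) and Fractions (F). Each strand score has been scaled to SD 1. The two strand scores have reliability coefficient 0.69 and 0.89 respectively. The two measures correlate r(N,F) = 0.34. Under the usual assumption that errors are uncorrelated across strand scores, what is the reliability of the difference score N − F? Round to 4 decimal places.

Var(N−F) = 1 + 1 − 2·0.34 = 2 − 0.68 = 1.32.
Under uncorrelated errors the observed covariances equal the true-score covariances, so only the own-variance terms attenuate.
True-score variance = [0.69 + 0.89] − 0.68 = 1.58 − 0.68 = 0.9.
Reliability = 0.9 / 1.32 = 0.6818.

0.6818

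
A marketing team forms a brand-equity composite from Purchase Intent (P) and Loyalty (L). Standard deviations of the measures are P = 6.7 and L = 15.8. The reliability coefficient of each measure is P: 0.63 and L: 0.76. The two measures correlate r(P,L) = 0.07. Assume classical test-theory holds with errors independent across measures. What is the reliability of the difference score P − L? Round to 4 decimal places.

0.7264

Var(P−L) = 6.7² + 15.8² − 2·6.7·15.8·0.07 = 294.53 − 14.8204 = 279.71.
With uncorrelated errors the cross-covariances are all true-score covariance, so they carry over unchanged; only the diagonal terms shrink to ρᵢσᵢ².
True-score variance = [6.7²·0.63 + 15.8²·0.76] − 14.8204 = 218.007 − 14.8204 = 203.187.
Reliability = 203.187 / 279.71 = 0.7264.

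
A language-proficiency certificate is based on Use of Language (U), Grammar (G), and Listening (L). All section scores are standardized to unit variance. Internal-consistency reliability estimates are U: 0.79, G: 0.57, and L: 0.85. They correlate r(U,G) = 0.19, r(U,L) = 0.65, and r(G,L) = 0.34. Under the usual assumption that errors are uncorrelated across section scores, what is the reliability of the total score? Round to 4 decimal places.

0.8526

Var(U+G+L) = 3 + 2·[0.19 + 0.65 + 0.34] = 3 + 2.36 = 5.36.
With uncorrelated errors the cross-covariances are all true-score covariance, so they carry over unchanged; only the diagonal terms shrink to ρᵢσᵢ².
True-score variance = [0.79 + 0.57 + 0.85] + 2.36 = 2.21 + 2.36 = 4.57.
Reliability = 4.57 / 5.36 = 0.8526.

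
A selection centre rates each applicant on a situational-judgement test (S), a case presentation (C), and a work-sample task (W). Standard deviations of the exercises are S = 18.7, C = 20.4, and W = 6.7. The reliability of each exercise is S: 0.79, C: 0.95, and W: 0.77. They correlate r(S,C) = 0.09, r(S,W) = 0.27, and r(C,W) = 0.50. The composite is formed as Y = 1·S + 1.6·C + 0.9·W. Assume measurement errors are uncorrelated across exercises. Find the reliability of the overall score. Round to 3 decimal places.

Var(Y) = 18.7² + 1.6²·20.4² + 0.9²·6.7² + 2·[1.6·18.7·20.4·0.09 + 0.9·18.7·6.7·0.27 + 1.44·20.4·6.7·0.50] = 1451.42 + 367.576 = 1819.
Under uncorrelated errors the observed covariances equal the true-score covariances, so only the own-variance terms attenuate.
True-score variance = [18.7²·0.79 + 1.6²·20.4²·0.95 + 0.9²·6.7²·0.77] + 367.576 = 1316.35 + 367.576 = 1683.93.
Reliability = 1683.93 / 1819 = 0.926.

0.926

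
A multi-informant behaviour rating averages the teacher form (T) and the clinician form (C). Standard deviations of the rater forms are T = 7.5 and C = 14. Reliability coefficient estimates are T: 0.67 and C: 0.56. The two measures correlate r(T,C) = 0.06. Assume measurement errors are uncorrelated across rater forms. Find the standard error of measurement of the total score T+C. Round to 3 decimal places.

10.237

Var(total) = 252.25 + 12.6 = 264.85.
True-score variance = 147.447 + 12.6 = 160.047, so reliability = 0.6043.
Error variance = 264.85 − 160.047 = 104.803; SEM = √104.803 = 10.237.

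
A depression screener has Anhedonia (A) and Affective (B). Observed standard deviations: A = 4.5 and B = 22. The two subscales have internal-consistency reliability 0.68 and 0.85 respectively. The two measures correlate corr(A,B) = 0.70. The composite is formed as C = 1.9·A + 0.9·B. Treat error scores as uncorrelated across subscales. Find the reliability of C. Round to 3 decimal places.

0.883

Var(C) = 1.9²·4.5² + 0.9²·22² + 2·[1.71·4.5·22·0.70] = 465.143 + 237.006 = 702.149.
Because errors are independent across components, Cov(Tᵢ,Tⱼ) = Cov(Xᵢ,Xⱼ); the off-diagonal part of the true-score variance is the same as above.
True-score variance = [1.9²·4.5²·0.68 + 0.9²·22²·0.85] + 237.006 = 382.944 + 237.006 = 619.95.
Reliability = 619.95 / 702.149 = 0.883.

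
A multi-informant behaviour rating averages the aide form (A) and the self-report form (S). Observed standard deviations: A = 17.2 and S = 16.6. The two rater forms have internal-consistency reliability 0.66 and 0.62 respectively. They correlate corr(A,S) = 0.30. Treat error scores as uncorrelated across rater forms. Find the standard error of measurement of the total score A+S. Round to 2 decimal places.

Var(total) = 571.4 + 171.312 = 742.712.
True-score variance = 366.102 + 171.312 = 537.414, so reliability = 0.7236.
Error variance = 742.712 − 537.414 = 205.298; SEM = √205.298 = 14.33.

14.33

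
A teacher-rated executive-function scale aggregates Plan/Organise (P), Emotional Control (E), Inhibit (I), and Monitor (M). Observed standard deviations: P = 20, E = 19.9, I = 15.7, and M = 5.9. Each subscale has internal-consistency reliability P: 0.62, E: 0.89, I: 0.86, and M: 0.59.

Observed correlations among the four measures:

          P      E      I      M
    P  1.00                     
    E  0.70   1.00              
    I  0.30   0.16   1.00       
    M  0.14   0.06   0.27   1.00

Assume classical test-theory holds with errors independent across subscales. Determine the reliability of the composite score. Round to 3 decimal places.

0.879

Var(P+E+I+M) = 20² + 19.9² + 15.7² + 5.9² + 2·[20·19.9·0.70 + 20·15.7·0.30 + 20·5.9·0.14 + 19.9·15.7·0.16 + 19.9·5.9·0.06 + 15.7·5.9·0.27] = 1077.31 + 942.727 = 2020.04.
With uncorrelated errors the cross-covariances are all true-score covariance, so they carry over unchanged; only the diagonal terms shrink to ρᵢσᵢ².
True-score variance = [20²·0.62 + 19.9²·0.89 + 15.7²·0.86 + 5.9²·0.59] + 942.727 = 832.968 + 942.727 = 1775.7.
Reliability = 1775.7 / 2020.04 = 0.879.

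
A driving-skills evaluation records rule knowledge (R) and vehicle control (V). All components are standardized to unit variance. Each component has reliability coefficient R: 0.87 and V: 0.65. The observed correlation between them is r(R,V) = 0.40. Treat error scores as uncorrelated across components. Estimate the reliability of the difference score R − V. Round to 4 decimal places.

Var(R−V) = 1 + 1 − 2·0.40 = 2 − 0.8 = 1.2.
Because errors are independent across components, Cov(Tᵢ,Tⱼ) = Cov(Xᵢ,Xⱼ); the off-diagonal part of the true-score variance is the same as above.
True-score variance = [0.87 + 0.65] − 0.8 = 1.52 − 0.8 = 0.72.
Reliability = 0.72 / 1.2 = 0.6000.

0.6000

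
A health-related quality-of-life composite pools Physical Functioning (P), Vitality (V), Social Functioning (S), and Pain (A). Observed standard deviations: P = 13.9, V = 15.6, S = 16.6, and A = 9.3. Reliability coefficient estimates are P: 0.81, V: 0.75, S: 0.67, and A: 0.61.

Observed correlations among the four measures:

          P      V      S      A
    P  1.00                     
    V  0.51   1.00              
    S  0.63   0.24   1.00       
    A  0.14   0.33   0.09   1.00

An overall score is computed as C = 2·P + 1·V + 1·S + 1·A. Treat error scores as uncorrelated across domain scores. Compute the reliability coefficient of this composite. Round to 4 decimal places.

0.8779

Var(C) = 2²·13.9² + 15.6² + 16.6² + 9.3² + 2·[2·13.9·15.6·0.51 + 2·13.9·16.6·0.63 + 2·13.9·9.3·0.14 + 15.6·16.6·0.24 + 15.6·9.3·0.33 + 16.6·9.3·0.09] = 1378.25 + 1344.05 = 2722.3.
With uncorrelated errors the cross-covariances are all true-score covariance, so they carry over unchanged; only the diagonal terms shrink to ρᵢσᵢ².
True-score variance = [2²·13.9²·0.81 + 15.6²·0.75 + 16.6²·0.67 + 9.3²·0.61] + 1344.05 = 1045.9 + 1344.05 = 2389.96.
Reliability = 2389.96 / 2722.3 = 0.8779.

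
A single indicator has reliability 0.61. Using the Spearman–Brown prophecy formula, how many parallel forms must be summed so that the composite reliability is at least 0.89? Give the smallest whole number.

k ≥ ρ*(1−ρ₁)/(ρ₁(1−ρ*)) = 0.89·0.39 / (0.61·0.11) = 5.173.
Smallest integer k = 6.

6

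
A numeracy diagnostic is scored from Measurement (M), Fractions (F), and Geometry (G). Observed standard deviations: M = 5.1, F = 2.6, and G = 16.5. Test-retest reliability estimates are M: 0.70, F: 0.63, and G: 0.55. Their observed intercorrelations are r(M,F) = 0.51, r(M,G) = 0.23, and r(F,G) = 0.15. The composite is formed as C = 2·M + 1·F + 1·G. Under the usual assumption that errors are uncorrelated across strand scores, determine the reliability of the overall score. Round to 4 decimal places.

0.6878

Var(C) = 2²·5.1² + 2.6² + 16.5² + 2·[2·5.1·2.6·0.51 + 2·5.1·16.5·0.23 + 2.6·16.5·0.15] = 383.05 + 117.338 = 500.388.
Under uncorrelated errors the observed covariances equal the true-score covariances, so only the own-variance terms attenuate.
True-score variance = [2²·5.1²·0.70 + 2.6²·0.63 + 16.5²·0.55] + 117.338 = 226.824 + 117.338 = 344.163.
Reliability = 344.163 / 500.388 = 0.6878.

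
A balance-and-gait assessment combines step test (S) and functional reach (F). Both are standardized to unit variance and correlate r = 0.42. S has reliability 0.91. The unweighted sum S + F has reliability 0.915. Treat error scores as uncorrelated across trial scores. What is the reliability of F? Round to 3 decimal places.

0.849

Var(S+F) = 2 + 2·0.42 = 2.840.
True-score variance = ρ_S + ρ_F + 2·0.42, so 0.915 = (0.91 + ρ_F + 0.84) / 2.840.
ρ_F = 0.915·2.840 − 0.91 − 0.84 = 0.849.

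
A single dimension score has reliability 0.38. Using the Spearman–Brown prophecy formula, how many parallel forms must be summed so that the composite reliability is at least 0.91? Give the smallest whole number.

17

k ≥ ρ*(1−ρ₁)/(ρ₁(1−ρ*)) = 0.91·0.62 / (0.38·0.09) = 16.497.
Smallest integer k = 17.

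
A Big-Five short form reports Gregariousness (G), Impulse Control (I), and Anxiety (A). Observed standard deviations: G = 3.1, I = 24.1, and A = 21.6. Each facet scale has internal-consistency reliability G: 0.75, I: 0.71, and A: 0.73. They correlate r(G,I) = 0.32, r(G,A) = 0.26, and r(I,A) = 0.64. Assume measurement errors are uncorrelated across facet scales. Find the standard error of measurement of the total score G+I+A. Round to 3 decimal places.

17.228

Var(total) = 1056.98 + 748.95 = 1805.93.
True-score variance = 760.171 + 748.95 = 1509.12, so reliability = 0.8356.
Error variance = 1805.93 − 1509.12 = 296.809; SEM = √296.809 = 17.228.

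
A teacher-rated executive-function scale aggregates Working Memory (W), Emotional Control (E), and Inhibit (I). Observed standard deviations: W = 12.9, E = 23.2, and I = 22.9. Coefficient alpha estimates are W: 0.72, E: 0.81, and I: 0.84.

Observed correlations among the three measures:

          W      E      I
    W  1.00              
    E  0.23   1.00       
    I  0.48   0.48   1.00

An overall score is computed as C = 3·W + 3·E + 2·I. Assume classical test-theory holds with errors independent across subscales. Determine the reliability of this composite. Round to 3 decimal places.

0.884

Var(C) = 3²·12.9² + 3²·23.2² + 2²·22.9² + 2·[9·12.9·23.2·0.23 + 6·12.9·22.9·0.48 + 6·23.2·22.9·0.48] = 8439.49 + 6000.75 = 14440.2.
Because errors are independent across components, Cov(Tᵢ,Tⱼ) = Cov(Xᵢ,Xⱼ); the off-diagonal part of the true-score variance is the same as above.
True-score variance = [3²·12.9²·0.72 + 3²·23.2²·0.81 + 2²·22.9²·0.84] + 6000.75 = 6764.12 + 6000.75 = 12764.9.
Reliability = 12764.9 / 14440.2 = 0.884.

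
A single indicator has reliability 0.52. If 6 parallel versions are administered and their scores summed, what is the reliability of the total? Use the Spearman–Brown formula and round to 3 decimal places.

0.867

ρ_k = kρ / (1 + (k−1)ρ) = 6·0.52 / (1 + 5·0.52) = 3.120 / 3.600 = 0.867.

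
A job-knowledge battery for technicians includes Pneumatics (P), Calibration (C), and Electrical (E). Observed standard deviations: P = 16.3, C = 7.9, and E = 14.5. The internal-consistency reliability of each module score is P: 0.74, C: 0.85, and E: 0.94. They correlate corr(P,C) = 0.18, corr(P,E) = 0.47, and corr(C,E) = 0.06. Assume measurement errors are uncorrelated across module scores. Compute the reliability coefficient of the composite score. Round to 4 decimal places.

Var(P+C+E) = 16.3² + 7.9² + 14.5² + 2·[16.3·7.9·0.18 + 16.3·14.5·0.47 + 7.9·14.5·0.06] = 538.35 + 282.272 = 820.622.
Because errors are independent across components, Cov(Tᵢ,Tⱼ) = Cov(Xᵢ,Xⱼ); the off-diagonal part of the true-score variance is the same as above.
True-score variance = [16.3²·0.74 + 7.9²·0.85 + 14.5²·0.94] + 282.272 = 447.294 + 282.272 = 729.566.
Reliability = 729.566 / 820.622 = 0.8890.

0.8890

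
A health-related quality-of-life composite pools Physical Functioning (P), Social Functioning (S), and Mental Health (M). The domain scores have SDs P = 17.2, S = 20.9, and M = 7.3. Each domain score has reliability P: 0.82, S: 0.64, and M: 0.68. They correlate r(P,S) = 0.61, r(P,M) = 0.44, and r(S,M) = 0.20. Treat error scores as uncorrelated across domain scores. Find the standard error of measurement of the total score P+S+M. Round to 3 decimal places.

15.085

Var(total) = 785.94 + 610.086 = 1396.03.
True-score variance = 558.384 + 610.086 = 1168.47, so reliability = 0.8370.
Error variance = 1396.03 − 1168.47 = 227.556; SEM = √227.556 = 15.085.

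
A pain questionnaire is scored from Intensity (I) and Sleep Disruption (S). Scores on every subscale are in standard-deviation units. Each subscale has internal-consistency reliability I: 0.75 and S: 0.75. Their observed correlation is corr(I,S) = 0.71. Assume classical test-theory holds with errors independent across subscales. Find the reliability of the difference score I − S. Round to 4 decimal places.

Var(I−S) = 1 + 1 − 2·0.71 = 2 − 1.42 = 0.58.
With uncorrelated errors the cross-covariances are all true-score covariance, so they carry over unchanged; only the diagonal terms shrink to ρᵢσᵢ².
True-score variance = [0.75 + 0.75] − 1.42 = 1.5 − 1.42 = 0.08.
Reliability = 0.08 / 0.58 = 0.1379.

0.1379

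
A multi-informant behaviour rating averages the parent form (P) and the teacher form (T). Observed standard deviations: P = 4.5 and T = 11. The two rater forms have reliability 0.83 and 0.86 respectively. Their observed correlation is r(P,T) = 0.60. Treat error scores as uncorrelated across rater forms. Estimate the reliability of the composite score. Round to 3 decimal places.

Var(P+T) = 4.5² + 11² + 2·[4.5·11·0.60] = 141.25 + 59.4 = 200.65.
Under uncorrelated errors the observed covariances equal the true-score covariances, so only the own-variance terms attenuate.
True-score variance = [4.5²·0.83 + 11²·0.86] + 59.4 = 120.868 + 59.4 = 180.268.
Reliability = 180.268 / 200.65 = 0.898.

0.898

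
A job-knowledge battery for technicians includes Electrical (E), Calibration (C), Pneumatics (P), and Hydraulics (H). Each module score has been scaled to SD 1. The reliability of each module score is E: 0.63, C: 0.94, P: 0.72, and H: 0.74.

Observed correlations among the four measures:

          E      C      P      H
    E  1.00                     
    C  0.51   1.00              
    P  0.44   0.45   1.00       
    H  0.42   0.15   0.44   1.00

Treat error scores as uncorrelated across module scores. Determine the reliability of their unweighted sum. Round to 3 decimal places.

0.890

Var(E+C+P+H) = 4 + 2·[0.51 + 0.44 + 0.42 + 0.45 + 0.15 + 0.44] = 4 + 4.82 = 8.82.
Because errors are independent across components, Cov(Tᵢ,Tⱼ) = Cov(Xᵢ,Xⱼ); the off-diagonal part of the true-score variance is the same as above.
True-score variance = [0.63 + 0.94 + 0.72 + 0.74] + 4.82 = 3.03 + 4.82 = 7.85.
Reliability = 7.85 / 8.82 = 0.890.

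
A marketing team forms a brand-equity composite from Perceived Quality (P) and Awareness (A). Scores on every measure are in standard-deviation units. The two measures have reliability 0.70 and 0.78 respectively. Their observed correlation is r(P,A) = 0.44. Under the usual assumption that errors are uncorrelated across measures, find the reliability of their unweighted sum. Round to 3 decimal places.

Var(P+A) = 2 + 2·[0.44] = 2 + 0.88 = 2.88.
Because errors are independent across components, Cov(Tᵢ,Tⱼ) = Cov(Xᵢ,Xⱼ); the off-diagonal part of the true-score variance is the same as above.
True-score variance = [0.70 + 0.78] + 0.88 = 1.48 + 0.88 = 2.36.
Reliability = 2.36 / 2.88 = 0.819.

0.819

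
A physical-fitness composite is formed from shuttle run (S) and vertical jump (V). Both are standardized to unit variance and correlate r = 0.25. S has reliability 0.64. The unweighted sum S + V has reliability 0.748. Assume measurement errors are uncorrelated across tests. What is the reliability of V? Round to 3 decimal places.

0.730

Var(S+V) = 2 + 2·0.25 = 2.500.
True-score variance = ρ_S + ρ_V + 2·0.25, so 0.748 = (0.64 + ρ_V + 0.50) / 2.500.
ρ_V = 0.748·2.500 − 0.64 − 0.50 = 0.730.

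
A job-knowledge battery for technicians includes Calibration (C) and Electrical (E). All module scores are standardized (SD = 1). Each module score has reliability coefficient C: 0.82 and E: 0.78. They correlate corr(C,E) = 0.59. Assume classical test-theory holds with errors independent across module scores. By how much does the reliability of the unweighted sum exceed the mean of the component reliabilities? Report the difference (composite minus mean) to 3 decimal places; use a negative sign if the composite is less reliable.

0.074

Var(sum) = 2 + 1.18 = 3.18; true-score variance = 1.6 + 1.18 = 2.78; composite reliability = 0.8742.
Mean component reliability = 0.8000.
Difference = 0.8742 − 0.8000 = 0.074.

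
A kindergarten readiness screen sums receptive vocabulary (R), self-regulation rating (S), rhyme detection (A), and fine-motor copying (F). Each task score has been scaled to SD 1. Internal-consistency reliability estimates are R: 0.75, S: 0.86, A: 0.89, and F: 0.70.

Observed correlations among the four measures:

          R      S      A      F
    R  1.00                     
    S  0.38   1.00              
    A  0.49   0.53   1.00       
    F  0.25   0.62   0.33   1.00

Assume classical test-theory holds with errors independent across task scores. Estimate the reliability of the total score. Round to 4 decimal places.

0.9130

Var(R+S+A+F) = 4 + 2·[0.38 + 0.49 + 0.25 + 0.53 + 0.62 + 0.33] = 4 + 5.2 = 9.2.
Because errors are independent across components, Cov(Tᵢ,Tⱼ) = Cov(Xᵢ,Xⱼ); the off-diagonal part of the true-score variance is the same as above.
True-score variance = [0.75 + 0.86 + 0.89 + 0.70] + 5.2 = 3.2 + 5.2 = 8.4.
Reliability = 8.4 / 9.2 = 0.9130.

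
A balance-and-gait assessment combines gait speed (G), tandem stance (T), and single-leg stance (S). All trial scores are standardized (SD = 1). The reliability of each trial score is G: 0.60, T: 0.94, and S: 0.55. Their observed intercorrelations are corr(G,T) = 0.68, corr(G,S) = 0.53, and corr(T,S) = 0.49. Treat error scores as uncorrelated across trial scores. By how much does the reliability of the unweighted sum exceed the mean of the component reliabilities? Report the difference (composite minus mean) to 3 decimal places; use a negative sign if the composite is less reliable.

Var(sum) = 3 + 3.4 = 6.4; true-score variance = 2.09 + 3.4 = 5.49; composite reliability = 0.8578.
Mean component reliability = 0.6967.
Difference = 0.8578 − 0.6967 = 0.161.

0.161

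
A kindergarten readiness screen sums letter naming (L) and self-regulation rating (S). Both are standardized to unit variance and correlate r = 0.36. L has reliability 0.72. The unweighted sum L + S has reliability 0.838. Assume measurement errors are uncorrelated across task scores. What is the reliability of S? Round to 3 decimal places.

0.839

Var(L+S) = 2 + 2·0.36 = 2.720.
True-score variance = ρ_L + ρ_S + 2·0.36, so 0.838 = (0.72 + ρ_S + 0.72) / 2.720.
ρ_S = 0.838·2.720 − 0.72 − 0.72 = 0.839.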